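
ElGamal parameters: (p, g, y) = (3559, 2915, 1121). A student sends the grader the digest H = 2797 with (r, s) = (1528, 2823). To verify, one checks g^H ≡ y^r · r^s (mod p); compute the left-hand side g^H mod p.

2796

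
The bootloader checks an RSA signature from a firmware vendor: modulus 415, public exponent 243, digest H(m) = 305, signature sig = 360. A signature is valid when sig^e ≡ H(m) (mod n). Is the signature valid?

invalid

sig^243 mod 415 = 110
sig^243 mod 415 = 110, but H(m) = 305.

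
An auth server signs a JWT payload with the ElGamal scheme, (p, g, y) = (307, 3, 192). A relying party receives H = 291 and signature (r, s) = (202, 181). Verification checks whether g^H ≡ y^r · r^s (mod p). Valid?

Left side g^H mod p:
Squares mod 307: 3^1≡3, 3^2≡9, 3^4≡81, 3^8≡114, 3^16≡102, 3^32≡273, 3^64≡235, 3^128≡272, 3^256≡304
291 = 256 + 32 + 2 + 1, so 3^291 ≡ 304·273·9·3 ≡ 298 (mod 307)
Right side y^r · r^s mod p:
Squares mod 307: 192^1≡192, 192^2≡24, 192^4≡269, 192^8≡216, 192^16≡299, 192^32≡64, 192^64≡105, 192^128≡280
202 = 128 + 64 + 8 + 2, so 192^202 ≡ 280·105·216·24 ≡ 64 (mod 307)
Squares mod 307: 202^1≡202, 202^2≡280, 202^4≡115, 202^8≡24, 202^16≡269, 202^32≡216, 202^64≡299, 202^128≡64
181 = 128 + 32 + 16 + 4 + 1, so 202^181 ≡ 64·216·269·115·202 ≡ 193 (mod 307)
64·193 = 12352 ≡ 72 (mod 307)
298 ≠ 72, so verification fails.

no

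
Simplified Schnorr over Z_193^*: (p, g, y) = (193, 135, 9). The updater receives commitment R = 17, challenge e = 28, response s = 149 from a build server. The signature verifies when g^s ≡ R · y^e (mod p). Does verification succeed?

fails

g^s mod p:
Squares mod 193: 135^1≡135, 135^2≡83, 135^4≡134, 135^8≡7, 135^16≡49, 135^32≡85, 135^64≡84, 135^128≡108
149 = 128 + 16 + 4 + 1, so 135^149 ≡ 108·49·134·135 ≡ 34 (mod 193)
R · y^e mod p:
Squares mod 193: 9^1≡9, 9^2≡81, 9^4≡192, 9^8≡1, 9^16≡1
28 = 16 + 8 + 4, so 9^28 ≡ 1·1·192 ≡ 192 (mod 193)
17·192 = 3264 ≡ 176 (mod 193)
34 ≠ 176; the check fails.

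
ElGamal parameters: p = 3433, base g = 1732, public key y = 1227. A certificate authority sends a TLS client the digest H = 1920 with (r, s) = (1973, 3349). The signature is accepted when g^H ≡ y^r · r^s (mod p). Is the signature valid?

invalid

Left side g^H mod p:
Squares mod 3433: 1732^1≡1732, 1732^2≡2815, 1732^4≡861, 1732^8≡3226, 1732^16≡1653, 1732^32≡3174, 1732^64≡1854, 1732^128≡883, 1732^256≡398, 1732^512≡486, 1732^1024≡2752
1920 = 1024 + 512 + 256 + 128, so 1732^1920 ≡ 2752·486·398·883 ≡ 2197 (mod 3433)
Right side y^r · r^s mod p:
Squares mod 3433: 1227^1≡1227, 1227^2≡1875, 1227^4≡233, 1227^8≡2794, 1227^16≡3227, 1227^32≡1240, 1227^64≡3049, 1227^128≡3270, 1227^256≡2538, 1227^512≡1136, 1227^1024≡3121
1973 = 1024 + 512 + 256 + 128 + 32 + 16 + 4 + 1, so 1227^1973 ≡ 3121·1136·2538·3270·1240·3227·233·1227 ≡ 3038 (mod 3433)
Squares mod 3433: 1973^1≡1973, 1973^2≡3140, 1973^4≡24, 1973^8≡576, 1973^16≡2208, 1973^32≡404, 1973^64≡1865, 1973^128≡596, 1973^256≡1617, 1973^512≡2176, 1973^1024≡869, 1973^2048≡3334
3349 = 2048 + 1024 + 256 + 16 + 4 + 1, so 1973^3349 ≡ 3334·869·1617·2208·24·1973 ≡ 2287 (mod 3433)
3038·2287 = 6947906 ≡ 2947 (mod 3433)
2197 ≠ 2947, so verification fails.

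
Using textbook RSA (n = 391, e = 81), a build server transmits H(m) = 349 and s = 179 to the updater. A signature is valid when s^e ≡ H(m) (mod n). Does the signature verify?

s^81 mod 391 = 349
349 = H(m), so the signature checks out.

verifies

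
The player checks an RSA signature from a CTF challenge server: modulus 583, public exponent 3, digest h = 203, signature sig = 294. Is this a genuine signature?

sig^2 ≡ 294^2 = 86436 ≡ 152
3 = 2 + 1, so sig^3 ≡ 152·294 ≡ 380 (mod 583)
380 ≠ 203, so verification fails.

forged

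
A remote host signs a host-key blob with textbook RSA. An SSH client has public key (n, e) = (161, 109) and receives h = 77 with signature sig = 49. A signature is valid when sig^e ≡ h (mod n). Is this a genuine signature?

sig^2 ≡ 49^2 = 2401 ≡ 147
sig^4 ≡ 147^2 = 21609 ≡ 35
sig^8 ≡ 35^2 = 1225 ≡ 98
sig^16 ≡ 98^2 = 9604 ≡ 105
sig^32 ≡ 105^2 = 11025 ≡ 77
sig^64 ≡ 77^2 = 5929 ≡ 133
109 = 64 + 32 + 8 + 4 + 1, so sig^109 ≡ 133·77·98·35·49 ≡ 77 (mod 161)
77 = h, so the signature checks out.

genuine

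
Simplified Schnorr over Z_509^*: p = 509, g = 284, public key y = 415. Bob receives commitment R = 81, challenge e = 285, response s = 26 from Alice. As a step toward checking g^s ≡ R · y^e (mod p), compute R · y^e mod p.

251

415^2 = 172225 ≡ 183
415^4 ≡ 183^2 = 33489 ≡ 404
415^8 ≡ 404^2 = 163216 ≡ 336
415^16 ≡ 336^2 = 112896 ≡ 407
415^32 ≡ 407^2 = 165649 ≡ 224
415^64 ≡ 224^2 = 50176 ≡ 294
415^128 ≡ 294^2 = 86436 ≡ 415
415^256 ≡ 415^2 = 172225 ≡ 183
285 = 256 + 16 + 8 + 4 + 1, so 415^285 ≡ 183·407·336·404·415 ≡ 355 (mod 509)
R · y^e ≡ 81·355 = 28755 ≡ 251 (mod 509)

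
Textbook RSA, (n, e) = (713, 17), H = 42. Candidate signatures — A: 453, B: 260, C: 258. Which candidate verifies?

Candidate A: Squares mod 713: 453^1≡453, 453^2≡578, 453^4≡400, 453^8≡288, 453^16≡236; 17 = 16 + 1, so 453^17 ≡ 236·453 ≡ 671 (mod 713)
Candidate B: Squares mod 713: 260^1≡260, 260^2≡578, 260^4≡400, 260^8≡288, 260^16≡236; 17 = 16 + 1, so 260^17 ≡ 236·260 ≡ 42 (mod 713)
  → matches H = 42
Candidate C: Squares mod 713: 258^1≡258, 258^2≡255, 258^4≡142, 258^8≡200, 258^16≡72; 17 = 16 + 1, so 258^17 ≡ 72·258 ≡ 38 (mod 713)

B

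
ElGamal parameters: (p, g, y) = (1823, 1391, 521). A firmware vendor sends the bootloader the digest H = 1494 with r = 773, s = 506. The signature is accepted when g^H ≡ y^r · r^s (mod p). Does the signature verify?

verifies

Left side g^H mod p:
1391^2 = 1934881 ≡ 678
1391^4 ≡ 678^2 = 459684 ≡ 288
1391^8 ≡ 288^2 = 82944 ≡ 909
1391^16 ≡ 909^2 = 826281 ≡ 462
1391^32 ≡ 462^2 = 213444 ≡ 153
1391^64 ≡ 153^2 = 23409 ≡ 1533
1391^128 ≡ 1533^2 = 2350089 ≡ 242
1391^256 ≡ 242^2 = 58564 ≡ 228
1391^512 ≡ 228^2 = 51984 ≡ 940
1391^1024 ≡ 940^2 = 883600 ≡ 1268
1494 = 1024 + 256 + 128 + 64 + 16 + 4 + 2, so 1391^1494 ≡ 1268·228·242·1533·462·288·678 ≡ 953 (mod 1823)
Right side y^r · r^s mod p:
521^2 = 271441 ≡ 1637
521^4 ≡ 1637^2 = 2679769 ≡ 1782
521^8 ≡ 1782^2 = 3175524 ≡ 1681
521^16 ≡ 1681^2 = 2825761 ≡ 111
521^32 ≡ 111^2 = 12321 ≡ 1383
521^64 ≡ 1383^2 = 1912689 ≡ 362
521^128 ≡ 362^2 = 131044 ≡ 1611
521^256 ≡ 1611^2 = 2595321 ≡ 1192
521^512 ≡ 1192^2 = 1420864 ≡ 747
773 = 512 + 256 + 4 + 1, so 521^773 ≡ 747·1192·1782·521 ≡ 2 (mod 1823)
773^2 = 597529 ≡ 1408
773^4 ≡ 1408^2 = 1982464 ≡ 863
773^8 ≡ 863^2 = 744769 ≡ 985
773^16 ≡ 985^2 = 970225 ≡ 389
773^32 ≡ 389^2 = 151321 ≡ 12
773^64 ≡ 12^2 = 144
773^128 ≡ 144^2 = 20736 ≡ 683
773^256 ≡ 683^2 = 466489 ≡ 1624
506 = 256 + 128 + 64 + 32 + 16 + 8 + 2, so 773^506 ≡ 1624·683·144·12·389·985·1408 ≡ 1388 (mod 1823)
2·1388 = 2776 ≡ 953 (mod 1823)
953 ≡ 953 (mod 1823), so the signature is genuine.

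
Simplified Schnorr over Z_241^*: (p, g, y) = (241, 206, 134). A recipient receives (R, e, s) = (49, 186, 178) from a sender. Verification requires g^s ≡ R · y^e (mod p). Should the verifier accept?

g^s mod p:
Squares mod 241: 206^1≡206, 206^2≡20, 206^4≡159, 206^8≡217, 206^16≡94, 206^32≡160, 206^64≡54, 206^128≡24
178 = 128 + 32 + 16 + 2, so 206^178 ≡ 24·160·94·20 ≡ 45 (mod 241)
R · y^e mod p:
Squares mod 241: 134^1≡134, 134^2≡122, 134^4≡183, 134^8≡231, 134^16≡100, 134^32≡119, 134^64≡183, 134^128≡231
186 = 128 + 32 + 16 + 8 + 2, so 134^186 ≡ 231·119·100·231·122 ≡ 154 (mod 241)
49·154 = 7546 ≡ 75 (mod 241)
45 ≠ 75; the check fails.

reject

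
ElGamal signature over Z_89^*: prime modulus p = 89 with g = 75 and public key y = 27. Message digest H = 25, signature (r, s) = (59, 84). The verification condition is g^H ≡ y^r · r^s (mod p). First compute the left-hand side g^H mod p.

65

75^2 = 5625 ≡ 18
75^4 ≡ 18^2 = 324 ≡ 57
75^8 ≡ 57^2 = 3249 ≡ 45
75^16 ≡ 45^2 = 2025 ≡ 67
25 = 16 + 8 + 1, so 75^25 ≡ 67·45·75 ≡ 65 (mod 89)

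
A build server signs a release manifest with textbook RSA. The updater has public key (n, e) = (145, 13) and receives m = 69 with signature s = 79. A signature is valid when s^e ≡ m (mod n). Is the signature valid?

s^13 mod 145 = 69
s^13 mod 145 = 69 matches m.

valid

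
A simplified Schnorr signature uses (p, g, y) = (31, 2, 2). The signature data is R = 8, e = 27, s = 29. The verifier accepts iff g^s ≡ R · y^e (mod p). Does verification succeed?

g^s mod p:
2^29 mod 31 = 16
R · y^e mod p:
2^27 mod 31 = 4
8·4 = 32 ≡ 1 (mod 31)
16 ≠ 1; the check fails.

fails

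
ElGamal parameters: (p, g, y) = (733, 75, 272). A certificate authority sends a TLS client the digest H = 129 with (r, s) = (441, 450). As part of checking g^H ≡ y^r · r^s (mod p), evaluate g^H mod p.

75^129 mod 733 = 640

640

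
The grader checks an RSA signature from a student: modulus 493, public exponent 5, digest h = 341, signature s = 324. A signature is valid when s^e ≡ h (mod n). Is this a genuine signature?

s^2 ≡ 324^2 = 104976 ≡ 460
s^4 ≡ 460^2 = 211600 ≡ 103
5 = 4 + 1, so s^5 ≡ 103·324 ≡ 341 (mod 493)
s^5 mod 493 = 341 matches h.

genuine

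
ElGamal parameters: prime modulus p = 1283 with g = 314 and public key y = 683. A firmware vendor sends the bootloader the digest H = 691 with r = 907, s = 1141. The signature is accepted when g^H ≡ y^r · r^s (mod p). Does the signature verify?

Left side g^H mod p:
314^2 = 98596 ≡ 1088
314^4 ≡ 1088^2 = 1183744 ≡ 818
314^8 ≡ 818^2 = 669124 ≡ 681
314^16 ≡ 681^2 = 463761 ≡ 598
314^32 ≡ 598^2 = 357604 ≡ 930
314^64 ≡ 930^2 = 864900 ≡ 158
314^128 ≡ 158^2 = 24964 ≡ 587
314^256 ≡ 587^2 = 344569 ≡ 725
314^512 ≡ 725^2 = 525625 ≡ 878
691 = 512 + 128 + 32 + 16 + 2 + 1, so 314^691 ≡ 878·587·930·598·1088·314 ≡ 442 (mod 1283)
Right side y^r · r^s mod p:
683^2 = 466489 ≡ 760
683^4 ≡ 760^2 = 577600 ≡ 250
683^8 ≡ 250^2 = 62500 ≡ 916
683^16 ≡ 916^2 = 839056 ≡ 1257
683^32 ≡ 1257^2 = 1580049 ≡ 676
683^64 ≡ 676^2 = 456976 ≡ 228
683^128 ≡ 228^2 = 51984 ≡ 664
683^256 ≡ 664^2 = 440896 ≡ 827
683^512 ≡ 827^2 = 683929 ≡ 90
907 = 512 + 256 + 128 + 8 + 2 + 1, so 683^907 ≡ 90·827·664·916·760·683 ≡ 1164 (mod 1283)
907^2 = 822649 ≡ 246
907^4 ≡ 246^2 = 60516 ≡ 215
907^8 ≡ 215^2 = 46225 ≡ 37
907^16 ≡ 37^2 = 1369 ≡ 86
907^32 ≡ 86^2 = 7396 ≡ 981
907^64 ≡ 981^2 = 962361 ≡ 111
907^128 ≡ 111^2 = 12321 ≡ 774
907^256 ≡ 774^2 = 599076 ≡ 1198
907^512 ≡ 1198^2 = 1435204 ≡ 810
907^1024 ≡ 810^2 = 656100 ≡ 487
1141 = 1024 + 64 + 32 + 16 + 4 + 1, so 907^1141 ≡ 487·111·981·86·215·907 ≡ 541 (mod 1283)
1164·541 = 629724 ≡ 1054 (mod 1283)
442 ≠ 1054, so verification fails.

does not verify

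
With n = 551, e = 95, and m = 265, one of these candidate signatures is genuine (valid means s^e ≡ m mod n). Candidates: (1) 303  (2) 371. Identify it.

Candidate 1: 303^2 = 91809 ≡ 343; 303^4 ≡ 343^2 = 117649 ≡ 286; 303^8 ≡ 286^2 = 81796 ≡ 248; 303^16 ≡ 248^2 = 61504 ≡ 343; 303^32 ≡ 343^2 = 117649 ≡ 286; 303^64 ≡ 286^2 = 81796 ≡ 248; 95 = 64 + 16 + 8 + 4 + 2 + 1, so 303^95 ≡ 248·343·248·286·343·303 ≡ 265 (mod 551)
  → matches m = 265
Candidate 2: 371^2 = 137641 ≡ 442; 371^4 ≡ 442^2 = 195364 ≡ 310; 371^8 ≡ 310^2 = 96100 ≡ 226; 371^16 ≡ 226^2 = 51076 ≡ 384; 371^32 ≡ 384^2 = 147456 ≡ 339; 371^64 ≡ 339^2 = 114921 ≡ 313; 95 = 64 + 16 + 8 + 4 + 2 + 1, so 371^95 ≡ 313·384·226·310·442·371 ≡ 136 (mod 551)

1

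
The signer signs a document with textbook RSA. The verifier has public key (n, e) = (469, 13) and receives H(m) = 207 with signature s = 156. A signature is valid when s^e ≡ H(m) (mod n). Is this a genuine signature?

s^2 ≡ 156^2 = 24336 ≡ 417
s^4 ≡ 417^2 = 173889 ≡ 359
s^8 ≡ 359^2 = 128881 ≡ 375
13 = 8 + 4 + 1, so s^13 ≡ 375·359·156 ≡ 149 (mod 469)
The recovered value 149 does not match the digest 207.

forged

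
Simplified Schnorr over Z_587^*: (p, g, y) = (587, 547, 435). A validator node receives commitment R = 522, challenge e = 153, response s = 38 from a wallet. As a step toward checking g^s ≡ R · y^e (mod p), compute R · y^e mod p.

454

435^2 = 189225 ≡ 211
435^4 ≡ 211^2 = 44521 ≡ 496
435^8 ≡ 496^2 = 246016 ≡ 63
435^16 ≡ 63^2 = 3969 ≡ 447
435^32 ≡ 447^2 = 199809 ≡ 229
435^64 ≡ 229^2 = 52441 ≡ 198
435^128 ≡ 198^2 = 39204 ≡ 462
153 = 128 + 16 + 8 + 1, so 435^153 ≡ 462·447·63·435 ≡ 282 (mod 587)
R · y^e ≡ 522·282 = 147204 ≡ 454 (mod 587)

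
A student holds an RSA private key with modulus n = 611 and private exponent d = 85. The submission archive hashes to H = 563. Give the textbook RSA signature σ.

563

H^2 ≡ 563^2 = 316969 ≡ 471
H^4 ≡ 471^2 = 221841 ≡ 48
H^8 ≡ 48^2 = 2304 ≡ 471
H^16 ≡ 471^2 = 221841 ≡ 48
H^32 ≡ 48^2 = 2304 ≡ 471
H^64 ≡ 471^2 = 221841 ≡ 48
85 = 64 + 16 + 4 + 1, so H^85 ≡ 48·48·48·563 ≡ 563 (mod 611)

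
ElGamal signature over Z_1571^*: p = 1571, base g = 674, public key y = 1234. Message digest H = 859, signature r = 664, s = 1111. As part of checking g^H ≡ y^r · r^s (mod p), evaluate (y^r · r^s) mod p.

1339

1234^2 = 1522756 ≡ 457
1234^4 ≡ 457^2 = 208849 ≡ 1477
1234^8 ≡ 1477^2 = 2181529 ≡ 981
1234^16 ≡ 981^2 = 962361 ≡ 909
1234^32 ≡ 909^2 = 826281 ≡ 1506
1234^64 ≡ 1506^2 = 2268036 ≡ 1083
1234^128 ≡ 1083^2 = 1172889 ≡ 923
1234^256 ≡ 923^2 = 851929 ≡ 447
1234^512 ≡ 447^2 = 199809 ≡ 292
664 = 512 + 128 + 16 + 8, so 1234^664 ≡ 292·923·909·981 ≡ 589 (mod 1571)
664^2 = 440896 ≡ 1016
664^4 ≡ 1016^2 = 1032256 ≡ 109
664^8 ≡ 109^2 = 11881 ≡ 884
664^16 ≡ 884^2 = 781456 ≡ 669
664^32 ≡ 669^2 = 447561 ≡ 1397
664^64 ≡ 1397^2 = 1951609 ≡ 427
664^128 ≡ 427^2 = 182329 ≡ 93
664^256 ≡ 93^2 = 8649 ≡ 794
664^512 ≡ 794^2 = 630436 ≡ 465
664^1024 ≡ 465^2 = 216225 ≡ 998
1111 = 1024 + 64 + 16 + 4 + 2 + 1, so 664^1111 ≡ 998·427·669·109·1016·664 ≡ 285 (mod 1571)
y^r · r^s ≡ 589·285 = 167865 ≡ 1339 (mod 1571)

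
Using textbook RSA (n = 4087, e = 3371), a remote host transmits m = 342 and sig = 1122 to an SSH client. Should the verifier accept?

accept

Squares mod 4087: sig^1≡1122, sig^2≡88, sig^4≡3657, sig^8≡985, sig^16≡1606, sig^32≡339, sig^64≡485, sig^128≡2266, sig^256≡1484, sig^512≡3450, sig^1024≡1156, sig^2048≡3974
3371 = 2048 + 1024 + 256 + 32 + 8 + 2 + 1, so sig^3371 ≡ 3974·1156·1484·339·985·88·1122 ≡ 342 (mod 4087)
342 = m, so the signature checks out.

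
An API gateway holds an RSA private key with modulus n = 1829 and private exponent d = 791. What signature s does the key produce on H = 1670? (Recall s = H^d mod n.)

306

Squares mod 1829: H^1≡1670, H^2≡1504, H^4≡1372, H^8≡343, H^16≡593, H^32≡481, H^64≡907, H^128≡1428, H^256≡1678, H^512≡853
791 = 512 + 256 + 16 + 4 + 2 + 1, so H^791 ≡ 853·1678·593·1372·1504·1670 ≡ 306 (mod 1829)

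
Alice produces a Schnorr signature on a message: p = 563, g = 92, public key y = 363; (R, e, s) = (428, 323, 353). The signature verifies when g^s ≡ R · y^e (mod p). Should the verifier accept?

g^s mod p:
92^2 = 8464 ≡ 19
92^4 ≡ 19^2 = 361
92^8 ≡ 361^2 = 130321 ≡ 268
92^16 ≡ 268^2 = 71824 ≡ 323
92^32 ≡ 323^2 = 104329 ≡ 174
92^64 ≡ 174^2 = 30276 ≡ 437
92^128 ≡ 437^2 = 190969 ≡ 112
92^256 ≡ 112^2 = 12544 ≡ 158
353 = 256 + 64 + 32 + 1, so 92^353 ≡ 158·437·174·92 ≡ 12 (mod 563)
R · y^e mod p:
363^2 = 131769 ≡ 27
363^4 ≡ 27^2 = 729 ≡ 166
363^8 ≡ 166^2 = 27556 ≡ 532
363^16 ≡ 532^2 = 283024 ≡ 398
363^32 ≡ 398^2 = 158404 ≡ 201
363^64 ≡ 201^2 = 40401 ≡ 428
363^128 ≡ 428^2 = 183184 ≡ 209
363^256 ≡ 209^2 = 43681 ≡ 330
323 = 256 + 64 + 2 + 1, so 363^323 ≡ 330·428·27·363 ≡ 100 (mod 563)
428·100 = 42800 ≡ 12 (mod 563)
12 ≡ 12 (mod 563); signature holds.

accept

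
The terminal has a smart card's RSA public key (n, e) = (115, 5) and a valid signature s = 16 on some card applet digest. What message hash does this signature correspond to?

s^5 mod 115 = 6

6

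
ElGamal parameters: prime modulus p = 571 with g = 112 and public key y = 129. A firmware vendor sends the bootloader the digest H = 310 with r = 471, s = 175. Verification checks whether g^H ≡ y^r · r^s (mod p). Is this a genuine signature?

genuine

Left side g^H mod p:
Squares mod 571: 112^1≡112, 112^2≡553, 112^4≡324, 112^8≡483, 112^16≡321, 112^32≡261, 112^64≡172, 112^128≡463, 112^256≡244
310 = 256 + 32 + 16 + 4 + 2, so 112^310 ≡ 244·261·321·324·553 ≡ 436 (mod 571)
Right side y^r · r^s mod p:
Squares mod 571: 129^1≡129, 129^2≡82, 129^4≡443, 129^8≡396, 129^16≡362, 129^32≡285, 129^64≡143, 129^128≡464, 129^256≡29
471 = 256 + 128 + 64 + 16 + 4 + 2 + 1, so 129^471 ≡ 29·464·143·362·443·82·129 ≡ 472 (mod 571)
Squares mod 571: 471^1≡471, 471^2≡293, 471^4≡199, 471^8≡202, 471^16≡263, 471^32≡78, 471^64≡374, 471^128≡552
175 = 128 + 32 + 8 + 4 + 2 + 1, so 471^175 ≡ 552·78·202·199·293·471 ≡ 209 (mod 571)
472·209 = 98648 ≡ 436 (mod 571)
436 ≡ 436 (mod 571), so the signature is genuine.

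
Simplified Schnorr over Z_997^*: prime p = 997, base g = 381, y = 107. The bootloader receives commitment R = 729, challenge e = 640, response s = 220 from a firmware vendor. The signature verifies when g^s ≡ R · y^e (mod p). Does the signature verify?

verifies

g^s mod p:
381^2 = 145161 ≡ 596
381^4 ≡ 596^2 = 355216 ≡ 284
381^8 ≡ 284^2 = 80656 ≡ 896
381^16 ≡ 896^2 = 802816 ≡ 231
381^32 ≡ 231^2 = 53361 ≡ 520
381^64 ≡ 520^2 = 270400 ≡ 213
381^128 ≡ 213^2 = 45369 ≡ 504
220 = 128 + 64 + 16 + 8 + 4, so 381^220 ≡ 504·213·231·896·284 ≡ 151 (mod 997)
R · y^e mod p:
107^2 = 11449 ≡ 482
107^4 ≡ 482^2 = 232324 ≡ 23
107^8 ≡ 23^2 = 529
107^16 ≡ 529^2 = 279841 ≡ 681
107^32 ≡ 681^2 = 463761 ≡ 156
107^64 ≡ 156^2 = 24336 ≡ 408
107^128 ≡ 408^2 = 166464 ≡ 962
107^256 ≡ 962^2 = 925444 ≡ 228
107^512 ≡ 228^2 = 51984 ≡ 140
640 = 512 + 128, so 107^640 ≡ 140·962 ≡ 85 (mod 997)
729·85 = 61965 ≡ 151 (mod 997)
151 ≡ 151 (mod 997); signature holds.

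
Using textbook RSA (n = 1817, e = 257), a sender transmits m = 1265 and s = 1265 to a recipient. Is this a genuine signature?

Squares mod 1817: s^1≡1265, s^2≡1265, s^4≡1265, s^8≡1265, s^16≡1265, s^32≡1265, s^64≡1265, s^128≡1265, s^256≡1265
257 = 256 + 1, so s^257 ≡ 1265·1265 ≡ 1265 (mod 1817)
Since 1265 equals the digest 1265, verification succeeds.

genuine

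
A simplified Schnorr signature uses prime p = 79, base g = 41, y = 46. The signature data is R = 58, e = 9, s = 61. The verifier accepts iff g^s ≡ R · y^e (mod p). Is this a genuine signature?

g^s mod p:
41^2 = 1681 ≡ 22
41^4 ≡ 22^2 = 484 ≡ 10
41^8 ≡ 10^2 = 100 ≡ 21
41^16 ≡ 21^2 = 441 ≡ 46
41^32 ≡ 46^2 = 2116 ≡ 62
61 = 32 + 16 + 8 + 4 + 1, so 41^61 ≡ 62·46·21·10·41 ≡ 71 (mod 79)
R · y^e mod p:
46^2 = 2116 ≡ 62
46^4 ≡ 62^2 = 3844 ≡ 52
46^8 ≡ 52^2 = 2704 ≡ 18
9 = 8 + 1, so 46^9 ≡ 18·46 ≡ 38 (mod 79)
58·38 = 2204 ≡ 71 (mod 79)
71 ≡ 71 (mod 79); signature holds.

genuine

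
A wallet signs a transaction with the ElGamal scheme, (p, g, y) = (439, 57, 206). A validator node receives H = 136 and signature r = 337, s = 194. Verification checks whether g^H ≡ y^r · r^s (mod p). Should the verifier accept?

Left side g^H mod p:
57^2 = 3249 ≡ 176
57^4 ≡ 176^2 = 30976 ≡ 246
57^8 ≡ 246^2 = 60516 ≡ 373
57^16 ≡ 373^2 = 139129 ≡ 405
57^32 ≡ 405^2 = 164025 ≡ 278
57^64 ≡ 278^2 = 77284 ≡ 20
57^128 ≡ 20^2 = 400
136 = 128 + 8, so 57^136 ≡ 400·373 ≡ 379 (mod 439)
Right side y^r · r^s mod p:
206^2 = 42436 ≡ 292
206^4 ≡ 292^2 = 85264 ≡ 98
206^8 ≡ 98^2 = 9604 ≡ 385
206^16 ≡ 385^2 = 148225 ≡ 282
206^32 ≡ 282^2 = 79524 ≡ 65
206^64 ≡ 65^2 = 4225 ≡ 274
206^128 ≡ 274^2 = 75076 ≡ 7
206^256 ≡ 7^2 = 49
337 = 256 + 64 + 16 + 1, so 206^337 ≡ 49·274·282·206 ≡ 427 (mod 439)
337^2 = 113569 ≡ 307
337^4 ≡ 307^2 = 94249 ≡ 303
337^8 ≡ 303^2 = 91809 ≡ 58
337^16 ≡ 58^2 = 3364 ≡ 291
337^32 ≡ 291^2 = 84681 ≡ 393
337^64 ≡ 393^2 = 154449 ≡ 360
337^128 ≡ 360^2 = 129600 ≡ 95
194 = 128 + 64 + 2, so 337^194 ≡ 95·360·307 ≡ 276 (mod 439)
427·276 = 117852 ≡ 200 (mod 439)
379 ≠ 200, so verification fails.

reject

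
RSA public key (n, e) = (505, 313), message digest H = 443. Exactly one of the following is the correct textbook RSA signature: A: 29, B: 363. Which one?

Candidate A: 29^2 = 841 ≡ 336; 29^4 ≡ 336^2 = 112896 ≡ 281; 29^8 ≡ 281^2 = 78961 ≡ 181; 29^16 ≡ 181^2 = 32761 ≡ 441; 29^32 ≡ 441^2 = 194481 ≡ 56; 29^64 ≡ 56^2 = 3136 ≡ 106; 29^128 ≡ 106^2 = 11236 ≡ 126; 29^256 ≡ 126^2 = 15876 ≡ 221; 313 = 256 + 32 + 16 + 8 + 1, so 29^313 ≡ 221·56·441·181·29 ≡ 369 (mod 505)
Candidate B: 363^2 = 131769 ≡ 469; 363^4 ≡ 469^2 = 219961 ≡ 286; 363^8 ≡ 286^2 = 81796 ≡ 491; 363^16 ≡ 491^2 = 241081 ≡ 196; 363^32 ≡ 196^2 = 38416 ≡ 36; 363^64 ≡ 36^2 = 1296 ≡ 286; 363^128 ≡ 286^2 = 81796 ≡ 491; 363^256 ≡ 491^2 = 241081 ≡ 196; 313 = 256 + 32 + 16 + 8 + 1, so 363^313 ≡ 196·36·196·491·363 ≡ 443 (mod 505)
  → matches H = 443

B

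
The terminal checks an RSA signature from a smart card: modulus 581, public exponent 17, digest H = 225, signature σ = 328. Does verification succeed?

fails

σ^17 mod 581 = 356
356 ≠ 225, so verification fails.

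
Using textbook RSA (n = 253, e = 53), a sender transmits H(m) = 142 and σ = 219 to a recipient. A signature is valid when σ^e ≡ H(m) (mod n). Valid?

Squares mod 253: σ^1≡219, σ^2≡144, σ^4≡243, σ^8≡100, σ^16≡133, σ^32≡232
53 = 32 + 16 + 4 + 1, so σ^53 ≡ 232·133·243·219 ≡ 142 (mod 253)
Since 142 equals the digest 142, verification succeeds.

yes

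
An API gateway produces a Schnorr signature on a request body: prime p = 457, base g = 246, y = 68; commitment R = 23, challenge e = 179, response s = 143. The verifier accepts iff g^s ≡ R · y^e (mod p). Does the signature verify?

verifies

g^s mod p:
246^143 mod 457 = 337
R · y^e mod p:
68^179 mod 457 = 114
23·114 = 2622 ≡ 337 (mod 457)
337 ≡ 337 (mod 457); signature holds.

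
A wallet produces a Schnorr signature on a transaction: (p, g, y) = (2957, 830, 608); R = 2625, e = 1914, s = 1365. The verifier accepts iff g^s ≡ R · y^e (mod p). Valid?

g^s mod p:
830^1365 mod 2957 = 1170
R · y^e mod p:
608^1914 mod 2957 = 2904
2625·2904 = 7623000 ≡ 2811 (mod 2957)
1170 ≠ 2811; the check fails.

no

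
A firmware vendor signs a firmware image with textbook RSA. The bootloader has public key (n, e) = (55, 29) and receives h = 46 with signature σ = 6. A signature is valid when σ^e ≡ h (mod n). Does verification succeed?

σ^2 ≡ 6^2 = 36
σ^4 ≡ 36^2 = 1296 ≡ 31
σ^8 ≡ 31^2 = 961 ≡ 26
σ^16 ≡ 26^2 = 676 ≡ 16
29 = 16 + 8 + 4 + 1, so σ^29 ≡ 16·26·31·6 ≡ 46 (mod 55)
46 = h, so the signature checks out.

passes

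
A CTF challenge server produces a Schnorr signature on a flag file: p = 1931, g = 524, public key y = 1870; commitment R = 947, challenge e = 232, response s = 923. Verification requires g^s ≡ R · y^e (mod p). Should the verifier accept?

g^s mod p:
524^2 = 274576 ≡ 374
524^4 ≡ 374^2 = 139876 ≡ 844
524^8 ≡ 844^2 = 712336 ≡ 1728
524^16 ≡ 1728^2 = 2985984 ≡ 658
524^32 ≡ 658^2 = 432964 ≡ 420
524^64 ≡ 420^2 = 176400 ≡ 679
524^128 ≡ 679^2 = 461041 ≡ 1463
524^256 ≡ 1463^2 = 2140369 ≡ 821
524^512 ≡ 821^2 = 674041 ≡ 122
923 = 512 + 256 + 128 + 16 + 8 + 2 + 1, so 524^923 ≡ 122·821·1463·658·1728·374·524 ≡ 676 (mod 1931)
R · y^e mod p:
1870^2 = 3496900 ≡ 1790
1870^4 ≡ 1790^2 = 3204100 ≡ 571
1870^8 ≡ 571^2 = 326041 ≡ 1633
1870^16 ≡ 1633^2 = 2666689 ≡ 1909
1870^32 ≡ 1909^2 = 3644281 ≡ 484
1870^64 ≡ 484^2 = 234256 ≡ 605
1870^128 ≡ 605^2 = 366025 ≡ 1066
232 = 128 + 64 + 32 + 8, so 1870^232 ≡ 1066·605·484·1633 ≡ 1216 (mod 1931)
947·1216 = 1151552 ≡ 676 (mod 1931)
676 ≡ 676 (mod 1931); signature holds.

accept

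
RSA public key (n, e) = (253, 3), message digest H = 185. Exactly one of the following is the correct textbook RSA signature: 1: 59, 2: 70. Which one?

2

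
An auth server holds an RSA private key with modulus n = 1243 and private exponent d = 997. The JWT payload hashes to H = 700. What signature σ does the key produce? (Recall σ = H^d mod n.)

853

H^2 ≡ 700^2 = 490000 ≡ 258
H^4 ≡ 258^2 = 66564 ≡ 685
H^8 ≡ 685^2 = 469225 ≡ 614
H^16 ≡ 614^2 = 376996 ≡ 367
H^32 ≡ 367^2 = 134689 ≡ 445
H^64 ≡ 445^2 = 198025 ≡ 388
H^128 ≡ 388^2 = 150544 ≡ 141
H^256 ≡ 141^2 = 19881 ≡ 1236
H^512 ≡ 1236^2 = 1527696 ≡ 49
997 = 512 + 256 + 128 + 64 + 32 + 4 + 1, so H^997 ≡ 49·1236·141·388·445·685·700 ≡ 853 (mod 1243)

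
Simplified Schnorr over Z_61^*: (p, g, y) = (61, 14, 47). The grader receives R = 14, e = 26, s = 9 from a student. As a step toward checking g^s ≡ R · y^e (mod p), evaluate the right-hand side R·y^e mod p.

60

Squares mod 61: 47^1≡47, 47^2≡13, 47^4≡47, 47^8≡13, 47^16≡47
26 = 16 + 8 + 2, so 47^26 ≡ 47·13·13 ≡ 13 (mod 61)
R · y^e ≡ 14·13 = 182 ≡ 60 (mod 61)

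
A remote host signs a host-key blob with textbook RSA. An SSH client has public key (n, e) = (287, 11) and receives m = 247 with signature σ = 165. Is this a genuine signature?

genuine

σ^2 ≡ 165^2 = 27225 ≡ 247
σ^4 ≡ 247^2 = 61009 ≡ 165
σ^8 ≡ 165^2 = 27225 ≡ 247
11 = 8 + 2 + 1, so σ^11 ≡ 247·247·165 ≡ 247 (mod 287)
247 = m, so the signature checks out.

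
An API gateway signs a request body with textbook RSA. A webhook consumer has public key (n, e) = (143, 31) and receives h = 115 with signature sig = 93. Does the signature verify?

verifies

sig^31 mod 143 = 115
sig^31 mod 143 = 115 matches h.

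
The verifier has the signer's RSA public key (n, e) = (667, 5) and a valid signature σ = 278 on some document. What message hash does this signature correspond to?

σ^2 ≡ 278^2 = 77284 ≡ 579
σ^4 ≡ 579^2 = 335241 ≡ 407
5 = 4 + 1, so σ^5 ≡ 407·278 ≡ 423 (mod 667)

423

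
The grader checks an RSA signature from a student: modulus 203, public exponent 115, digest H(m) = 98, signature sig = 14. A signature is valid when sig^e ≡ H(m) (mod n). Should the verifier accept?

sig^2 ≡ 14^2 = 196
sig^4 ≡ 196^2 = 38416 ≡ 49
sig^8 ≡ 49^2 = 2401 ≡ 168
sig^16 ≡ 168^2 = 28224 ≡ 7
sig^32 ≡ 7^2 = 49
sig^64 ≡ 49^2 = 2401 ≡ 168
115 = 64 + 32 + 16 + 2 + 1, so sig^115 ≡ 168·49·7·196·14 ≡ 105 (mod 203)
105 ≠ 98, so verification fails.

reject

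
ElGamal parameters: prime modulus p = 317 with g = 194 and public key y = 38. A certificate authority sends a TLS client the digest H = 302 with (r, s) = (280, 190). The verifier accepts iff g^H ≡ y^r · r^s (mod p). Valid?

yes

Left side g^H mod p:
194^2 = 37636 ≡ 230
194^4 ≡ 230^2 = 52900 ≡ 278
194^8 ≡ 278^2 = 77284 ≡ 253
194^16 ≡ 253^2 = 64009 ≡ 292
194^32 ≡ 292^2 = 85264 ≡ 308
194^64 ≡ 308^2 = 94864 ≡ 81
194^128 ≡ 81^2 = 6561 ≡ 221
194^256 ≡ 221^2 = 48841 ≡ 23
302 = 256 + 32 + 8 + 4 + 2, so 194^302 ≡ 23·308·253·278·230 ≡ 181 (mod 317)
Right side y^r · r^s mod p:
38^2 = 1444 ≡ 176
38^4 ≡ 176^2 = 30976 ≡ 227
38^8 ≡ 227^2 = 51529 ≡ 175
38^16 ≡ 175^2 = 30625 ≡ 193
38^32 ≡ 193^2 = 37249 ≡ 160
38^64 ≡ 160^2 = 25600 ≡ 240
38^128 ≡ 240^2 = 57600 ≡ 223
38^256 ≡ 223^2 = 49729 ≡ 277
280 = 256 + 16 + 8, so 38^280 ≡ 277·193·175 ≡ 54 (mod 317)
280^2 = 78400 ≡ 101
280^4 ≡ 101^2 = 10201 ≡ 57
280^8 ≡ 57^2 = 3249 ≡ 79
280^16 ≡ 79^2 = 6241 ≡ 218
280^32 ≡ 218^2 = 47524 ≡ 291
280^64 ≡ 291^2 = 84681 ≡ 42
280^128 ≡ 42^2 = 1764 ≡ 179
190 = 128 + 32 + 16 + 8 + 4 + 2, so 280^190 ≡ 179·291·218·79·57·101 ≡ 291 (mod 317)
54·291 = 15714 ≡ 181 (mod 317)
181 ≡ 181 (mod 317), so the signature is genuine.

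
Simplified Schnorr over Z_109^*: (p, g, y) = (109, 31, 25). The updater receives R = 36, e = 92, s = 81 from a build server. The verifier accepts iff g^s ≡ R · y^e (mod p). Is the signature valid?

valid

g^s mod p:
Squares mod 109: 31^1≡31, 31^2≡89, 31^4≡73, 31^8≡97, 31^16≡35, 31^32≡26, 31^64≡22
81 = 64 + 16 + 1, so 31^81 ≡ 22·35·31 ≡ 108 (mod 109)
R · y^e mod p:
Squares mod 109: 25^1≡25, 25^2≡80, 25^4≡78, 25^8≡89, 25^16≡73, 25^32≡97, 25^64≡35
92 = 64 + 16 + 8 + 4, so 25^92 ≡ 35·73·89·78 ≡ 3 (mod 109)
36·3 = 108 ≡ 108 (mod 109)
108 ≡ 108 (mod 109); signature holds.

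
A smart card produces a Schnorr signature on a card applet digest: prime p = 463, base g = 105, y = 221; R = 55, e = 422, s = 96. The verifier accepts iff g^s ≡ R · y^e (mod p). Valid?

g^s mod p:
105^96 mod 463 = 357
R · y^e mod p:
221^422 mod 463 = 57
55·57 = 3135 ≡ 357 (mod 463)
357 ≡ 357 (mod 463); signature holds.

yes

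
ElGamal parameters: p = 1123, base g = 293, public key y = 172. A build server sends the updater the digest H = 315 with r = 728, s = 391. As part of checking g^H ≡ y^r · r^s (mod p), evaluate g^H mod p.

776

293^2 = 85849 ≡ 501
293^4 ≡ 501^2 = 251001 ≡ 572
293^8 ≡ 572^2 = 327184 ≡ 391
293^16 ≡ 391^2 = 152881 ≡ 153
293^32 ≡ 153^2 = 23409 ≡ 949
293^64 ≡ 949^2 = 900601 ≡ 1078
293^128 ≡ 1078^2 = 1162084 ≡ 902
293^256 ≡ 902^2 = 813604 ≡ 552
315 = 256 + 32 + 16 + 8 + 2 + 1, so 293^315 ≡ 552·949·153·391·501·293 ≡ 776 (mod 1123)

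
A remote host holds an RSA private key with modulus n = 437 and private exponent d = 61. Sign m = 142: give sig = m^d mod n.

232

m^61 mod 437 = 232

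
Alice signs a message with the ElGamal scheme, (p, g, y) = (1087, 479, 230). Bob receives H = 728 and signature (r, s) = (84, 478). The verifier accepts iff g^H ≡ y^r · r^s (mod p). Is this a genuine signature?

Left side g^H mod p:
Squares mod 1087: 479^1≡479, 479^2≡84, 479^4≡534, 479^8≡362, 479^16≡604, 479^32≡671, 479^64≡223, 479^128≡814, 479^256≡613, 479^512≡754
728 = 512 + 128 + 64 + 16 + 8, so 479^728 ≡ 754·814·223·604·362 ≡ 276 (mod 1087)
Right side y^r · r^s mod p:
Squares mod 1087: 230^1≡230, 230^2≡724, 230^4≡242, 230^8≡953, 230^16≡564, 230^32≡692, 230^64≡584
84 = 64 + 16 + 4, so 230^84 ≡ 584·564·242 ≡ 369 (mod 1087)
Squares mod 1087: 84^1≡84, 84^2≡534, 84^4≡362, 84^8≡604, 84^16≡671, 84^32≡223, 84^64≡814, 84^128≡613, 84^256≡754
478 = 256 + 128 + 64 + 16 + 8 + 4 + 2, so 84^478 ≡ 754·613·814·671·604·362·534 ≡ 911 (mod 1087)
369·911 = 336159 ≡ 276 (mod 1087)
276 ≡ 276 (mod 1087), so the signature is genuine.

genuine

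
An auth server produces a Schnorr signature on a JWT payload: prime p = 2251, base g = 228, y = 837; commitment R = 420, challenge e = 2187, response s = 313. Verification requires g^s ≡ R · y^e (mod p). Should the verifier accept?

reject

g^s mod p:
228^313 mod 2251 = 1954
R · y^e mod p:
837^2187 mod 2251 = 1158
420·1158 = 486360 ≡ 144 (mod 2251)
1954 ≠ 144; the check fails.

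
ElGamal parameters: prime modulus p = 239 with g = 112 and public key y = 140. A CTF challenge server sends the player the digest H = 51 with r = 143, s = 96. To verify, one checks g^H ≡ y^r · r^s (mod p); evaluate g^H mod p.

141

112^2 = 12544 ≡ 116
112^4 ≡ 116^2 = 13456 ≡ 72
112^8 ≡ 72^2 = 5184 ≡ 165
112^16 ≡ 165^2 = 27225 ≡ 218
112^32 ≡ 218^2 = 47524 ≡ 202
51 = 32 + 16 + 2 + 1, so 112^51 ≡ 202·218·116·112 ≡ 141 (mod 239)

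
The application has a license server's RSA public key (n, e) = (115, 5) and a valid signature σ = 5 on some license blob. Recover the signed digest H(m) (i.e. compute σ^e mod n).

20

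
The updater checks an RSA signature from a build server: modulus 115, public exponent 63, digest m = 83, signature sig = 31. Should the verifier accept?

Squares mod 115: sig^1≡31, sig^2≡41, sig^4≡71, sig^8≡96, sig^16≡16, sig^32≡26
63 = 32 + 16 + 8 + 4 + 2 + 1, so sig^63 ≡ 26·16·96·71·41·31 ≡ 96 (mod 115)
96 ≠ 83, so verification fails.

reject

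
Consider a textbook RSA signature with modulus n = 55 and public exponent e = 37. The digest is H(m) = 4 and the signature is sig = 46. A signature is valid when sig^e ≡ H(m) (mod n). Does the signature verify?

does not verify

Squares mod 55: sig^1≡46, sig^2≡26, sig^4≡16, sig^8≡36, sig^16≡31, sig^32≡26
37 = 32 + 4 + 1, so sig^37 ≡ 26·16·46 ≡ 51 (mod 55)
51 ≠ 4, so verification fails.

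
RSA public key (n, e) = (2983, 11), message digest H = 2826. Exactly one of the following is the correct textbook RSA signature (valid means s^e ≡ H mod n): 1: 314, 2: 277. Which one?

1

Candidate 1: 314^2 = 98596 ≡ 157; 314^4 ≡ 157^2 = 24649 ≡ 785; 314^8 ≡ 785^2 = 616225 ≡ 1727; 11 = 8 + 2 + 1, so 314^11 ≡ 1727·157·314 ≡ 2826 (mod 2983)
  → matches H = 2826
Candidate 2: 277^2 = 76729 ≡ 2154; 277^4 ≡ 2154^2 = 4639716 ≡ 1151; 277^8 ≡ 1151^2 = 1324801 ≡ 349; 11 = 8 + 2 + 1, so 277^11 ≡ 349·2154·277 ≡ 2344 (mod 2983)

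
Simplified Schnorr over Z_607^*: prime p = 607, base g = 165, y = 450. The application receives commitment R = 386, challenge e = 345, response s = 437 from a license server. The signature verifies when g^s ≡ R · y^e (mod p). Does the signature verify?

g^s mod p:
165^2 = 27225 ≡ 517
165^4 ≡ 517^2 = 267289 ≡ 209
165^8 ≡ 209^2 = 43681 ≡ 584
165^16 ≡ 584^2 = 341056 ≡ 529
165^32 ≡ 529^2 = 279841 ≡ 14
165^64 ≡ 14^2 = 196
165^128 ≡ 196^2 = 38416 ≡ 175
165^256 ≡ 175^2 = 30625 ≡ 275
437 = 256 + 128 + 32 + 16 + 4 + 1, so 165^437 ≡ 275·175·14·529·209·165 ≡ 11 (mod 607)
R · y^e mod p:
450^2 = 202500 ≡ 369
450^4 ≡ 369^2 = 136161 ≡ 193
450^8 ≡ 193^2 = 37249 ≡ 222
450^16 ≡ 222^2 = 49284 ≡ 117
450^32 ≡ 117^2 = 13689 ≡ 335
450^64 ≡ 335^2 = 112225 ≡ 537
450^128 ≡ 537^2 = 288369 ≡ 44
450^256 ≡ 44^2 = 1936 ≡ 115
345 = 256 + 64 + 16 + 8 + 1, so 450^345 ≡ 115·537·117·222·450 ≡ 60 (mod 607)
386·60 = 23160 ≡ 94 (mod 607)
11 ≠ 94; the check fails.

does not verify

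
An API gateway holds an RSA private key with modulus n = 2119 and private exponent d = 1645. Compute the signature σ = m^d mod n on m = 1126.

Squares mod 2119: m^1≡1126, m^2≡714, m^4≡1236, m^8≡2016, m^16≡14, m^32≡196, m^64≡274, m^128≡911, m^256≡1392, m^512≡898, m^1024≡1184
1645 = 1024 + 512 + 64 + 32 + 8 + 4 + 1, so m^1645 ≡ 1184·898·274·196·2016·1236·1126 ≡ 1581 (mod 2119)

1581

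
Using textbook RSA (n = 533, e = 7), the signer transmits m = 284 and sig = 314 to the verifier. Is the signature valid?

valid

sig^7 mod 533 = 284
sig^7 mod 533 = 284 matches m.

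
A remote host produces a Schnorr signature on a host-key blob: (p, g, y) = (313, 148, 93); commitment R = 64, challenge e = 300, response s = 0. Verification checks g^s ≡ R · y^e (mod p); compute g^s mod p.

148^0 mod 313 = 1

1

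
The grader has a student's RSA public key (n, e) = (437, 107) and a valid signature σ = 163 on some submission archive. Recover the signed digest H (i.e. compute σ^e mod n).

26

σ^107 mod 437 = 26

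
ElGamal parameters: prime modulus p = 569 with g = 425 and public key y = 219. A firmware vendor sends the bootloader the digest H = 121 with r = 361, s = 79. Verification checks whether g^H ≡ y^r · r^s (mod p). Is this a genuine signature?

Left side g^H mod p:
425^2 = 180625 ≡ 252
425^4 ≡ 252^2 = 63504 ≡ 345
425^8 ≡ 345^2 = 119025 ≡ 104
425^16 ≡ 104^2 = 10816 ≡ 5
425^32 ≡ 5^2 = 25
425^64 ≡ 25^2 = 625 ≡ 56
121 = 64 + 32 + 16 + 8 + 1, so 425^121 ≡ 56·25·5·104·425 ≡ 560 (mod 569)
Right side y^r · r^s mod p:
219^2 = 47961 ≡ 165
219^4 ≡ 165^2 = 27225 ≡ 482
219^8 ≡ 482^2 = 232324 ≡ 172
219^16 ≡ 172^2 = 29584 ≡ 565
219^32 ≡ 565^2 = 319225 ≡ 16
219^64 ≡ 16^2 = 256
219^128 ≡ 256^2 = 65536 ≡ 101
219^256 ≡ 101^2 = 10201 ≡ 528
361 = 256 + 64 + 32 + 8 + 1, so 219^361 ≡ 528·256·16·172·219 ≡ 439 (mod 569)
361^2 = 130321 ≡ 20
361^4 ≡ 20^2 = 400
361^8 ≡ 400^2 = 160000 ≡ 111
361^16 ≡ 111^2 = 12321 ≡ 372
361^32 ≡ 372^2 = 138384 ≡ 117
361^64 ≡ 117^2 = 13689 ≡ 33
79 = 64 + 8 + 4 + 2 + 1, so 361^79 ≡ 33·111·400·20·361 ≡ 127 (mod 569)
439·127 = 55753 ≡ 560 (mod 569)
560 ≡ 560 (mod 569), so the signature is genuine.

genuine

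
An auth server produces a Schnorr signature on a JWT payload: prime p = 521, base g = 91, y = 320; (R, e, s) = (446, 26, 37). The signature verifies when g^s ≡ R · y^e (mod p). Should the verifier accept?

accept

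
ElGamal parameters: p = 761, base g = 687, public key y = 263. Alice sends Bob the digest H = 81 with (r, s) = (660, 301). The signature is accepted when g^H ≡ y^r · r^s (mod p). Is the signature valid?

Left side g^H mod p:
687^2 = 471969 ≡ 149
687^4 ≡ 149^2 = 22201 ≡ 132
687^8 ≡ 132^2 = 17424 ≡ 682
687^16 ≡ 682^2 = 465124 ≡ 153
687^32 ≡ 153^2 = 23409 ≡ 579
687^64 ≡ 579^2 = 335241 ≡ 401
81 = 64 + 16 + 1, so 687^81 ≡ 401·153·687 ≡ 4 (mod 761)
Right side y^r · r^s mod p:
263^2 = 69169 ≡ 679
263^4 ≡ 679^2 = 461041 ≡ 636
263^8 ≡ 636^2 = 404496 ≡ 405
263^16 ≡ 405^2 = 164025 ≡ 410
263^32 ≡ 410^2 = 168100 ≡ 680
263^64 ≡ 680^2 = 462400 ≡ 473
263^128 ≡ 473^2 = 223729 ≡ 756
263^256 ≡ 756^2 = 571536 ≡ 25
263^512 ≡ 25^2 = 625
660 = 512 + 128 + 16 + 4, so 263^660 ≡ 625·756·410·636 ≡ 756 (mod 761)
660^2 = 435600 ≡ 308
660^4 ≡ 308^2 = 94864 ≡ 500
660^8 ≡ 500^2 = 250000 ≡ 392
660^16 ≡ 392^2 = 153664 ≡ 703
660^32 ≡ 703^2 = 494209 ≡ 320
660^64 ≡ 320^2 = 102400 ≡ 426
660^128 ≡ 426^2 = 181476 ≡ 358
660^256 ≡ 358^2 = 128164 ≡ 316
301 = 256 + 32 + 8 + 4 + 1, so 660^301 ≡ 316·320·392·500·660 ≡ 58 (mod 761)
756·58 = 43848 ≡ 471 (mod 761)
4 ≠ 471, so verification fails.

invalid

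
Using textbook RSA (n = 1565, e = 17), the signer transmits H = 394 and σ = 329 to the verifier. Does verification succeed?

passes

σ^2 ≡ 329^2 = 108241 ≡ 256
σ^4 ≡ 256^2 = 65536 ≡ 1371
σ^8 ≡ 1371^2 = 1879641 ≡ 76
σ^16 ≡ 76^2 = 5776 ≡ 1081
17 = 16 + 1, so σ^17 ≡ 1081·329 ≡ 394 (mod 1565)
σ^17 mod 1565 = 394 matches H.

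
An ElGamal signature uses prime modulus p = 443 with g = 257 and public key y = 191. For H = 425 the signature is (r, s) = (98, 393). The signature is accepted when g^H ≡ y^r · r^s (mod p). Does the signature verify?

verifies

Left side g^H mod p:
Squares mod 443: 257^1≡257, 257^2≡42, 257^4≡435, 257^8≡64, 257^16≡109, 257^32≡363, 257^64≡198, 257^128≡220, 257^256≡113
425 = 256 + 128 + 32 + 8 + 1, so 257^425 ≡ 113·220·363·64·257 ≡ 328 (mod 443)
Right side y^r · r^s mod p:
Squares mod 443: 191^1≡191, 191^2≡155, 191^4≡103, 191^8≡420, 191^16≡86, 191^32≡308, 191^64≡62
98 = 64 + 32 + 2, so 191^98 ≡ 62·308·155 ≡ 197 (mod 443)
Squares mod 443: 98^1≡98, 98^2≡301, 98^4≡229, 98^8≡167, 98^16≡423, 98^32≡400, 98^64≡77, 98^128≡170, 98^256≡105
393 = 256 + 128 + 8 + 1, so 98^393 ≡ 105·170·167·98 ≡ 294 (mod 443)
197·294 = 57918 ≡ 328 (mod 443)
328 ≡ 328 (mod 443), so the signature is genuine.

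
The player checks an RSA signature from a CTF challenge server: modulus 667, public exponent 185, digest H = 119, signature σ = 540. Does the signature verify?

does not verify

Squares mod 667: σ^1≡540, σ^2≡121, σ^4≡634, σ^8≡422, σ^16≡662, σ^32≡25, σ^64≡625, σ^128≡430
185 = 128 + 32 + 16 + 8 + 1, so σ^185 ≡ 430·25·662·422·540 ≡ 548 (mod 667)
548 ≠ 119, so verification fails.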